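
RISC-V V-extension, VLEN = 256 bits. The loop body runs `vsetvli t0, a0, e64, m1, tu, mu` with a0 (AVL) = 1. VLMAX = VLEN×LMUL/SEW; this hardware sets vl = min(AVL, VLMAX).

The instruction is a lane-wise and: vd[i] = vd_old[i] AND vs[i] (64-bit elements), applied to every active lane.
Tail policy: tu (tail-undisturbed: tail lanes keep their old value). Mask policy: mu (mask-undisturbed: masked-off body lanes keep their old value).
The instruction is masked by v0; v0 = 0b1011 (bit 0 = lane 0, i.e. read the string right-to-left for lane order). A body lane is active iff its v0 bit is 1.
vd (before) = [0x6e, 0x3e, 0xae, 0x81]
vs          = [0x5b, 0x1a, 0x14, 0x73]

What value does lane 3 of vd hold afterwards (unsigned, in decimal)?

VLMAX = VLEN×LMUL/SEW = 256×1/64 = 4
vl = min(AVL, VLMAX) = min(1, 4) = 1
vd[0] and(0x6e,0x5b) -> 0x4a
vd[1] tail/keep -> 0x3e
vd[2] tail/keep -> 0xae
vd[3] tail/keep -> 0x81

vd[3] = 129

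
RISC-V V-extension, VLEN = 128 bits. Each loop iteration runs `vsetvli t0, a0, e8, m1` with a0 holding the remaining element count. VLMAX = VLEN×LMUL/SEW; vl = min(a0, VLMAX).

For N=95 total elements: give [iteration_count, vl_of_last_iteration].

[iterations, last_vl] = [6, 15]

lanes per group: 128·1/8 = 16
iterations = ceil(95/16) = 6; final-pass vl = 15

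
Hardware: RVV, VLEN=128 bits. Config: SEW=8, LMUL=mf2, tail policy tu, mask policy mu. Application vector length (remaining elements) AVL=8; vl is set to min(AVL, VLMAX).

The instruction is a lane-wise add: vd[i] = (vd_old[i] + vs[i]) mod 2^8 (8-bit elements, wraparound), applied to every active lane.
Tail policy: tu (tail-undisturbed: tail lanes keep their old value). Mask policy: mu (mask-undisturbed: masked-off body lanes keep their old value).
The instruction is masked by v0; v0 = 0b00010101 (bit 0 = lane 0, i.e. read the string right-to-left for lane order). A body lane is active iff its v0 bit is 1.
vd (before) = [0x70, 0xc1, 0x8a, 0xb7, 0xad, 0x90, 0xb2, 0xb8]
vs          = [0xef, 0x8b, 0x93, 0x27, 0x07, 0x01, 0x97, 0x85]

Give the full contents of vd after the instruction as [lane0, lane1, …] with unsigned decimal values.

VLMAX = (128 × 1/2) / 8 = 8 lanes
AVL=8 ≤ VLMAX=8, so vl = 8
lane  0: add(0x70,0xef) ⇒ 0x5f
lane  1: mask-off/keep ⇒ 0xc1
lane  2: add(0x8a,0x93) ⇒ 0x1d
lane  3: mask-off/keep ⇒ 0xb7
lane  4: add(0xad,0x07) ⇒ 0xb4
lane  5: mask-off/keep ⇒ 0x90
lane  6: mask-off/keep ⇒ 0xb2
lane  7: mask-off/keep ⇒ 0xb8

vd = [95, 193, 29, 183, 180, 144, 178, 184]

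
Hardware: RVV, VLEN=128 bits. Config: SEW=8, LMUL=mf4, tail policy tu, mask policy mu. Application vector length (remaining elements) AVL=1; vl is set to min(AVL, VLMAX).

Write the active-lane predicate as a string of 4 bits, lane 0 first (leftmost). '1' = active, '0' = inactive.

VLMAX = (128 × 1/4) / 8 = 4 lanes
AVL=1 ≤ VLMAX=4, so vl = 1
bits (lane 0 leftmost): 1000

predicate = 1000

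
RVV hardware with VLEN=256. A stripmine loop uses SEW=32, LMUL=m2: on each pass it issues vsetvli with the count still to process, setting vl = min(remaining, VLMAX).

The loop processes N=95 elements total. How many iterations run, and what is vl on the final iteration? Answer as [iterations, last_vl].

VLMAX = (256 × 2) / 32 = 16 lanes
95 elements at 16/iter → 6 passes, remainder 15 on the last

[iterations, last_vl] = [6, 15]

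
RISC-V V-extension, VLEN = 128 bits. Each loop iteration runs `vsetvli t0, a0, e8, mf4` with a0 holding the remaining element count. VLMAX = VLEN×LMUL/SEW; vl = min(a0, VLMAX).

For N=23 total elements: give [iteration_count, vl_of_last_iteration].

[iterations, last_vl] = [6, 3]

VLMAX = VLEN×LMUL/SEW = 128×1/4/8 = 4
23 elements at 4/iter → 6 passes, remainder 3 on the last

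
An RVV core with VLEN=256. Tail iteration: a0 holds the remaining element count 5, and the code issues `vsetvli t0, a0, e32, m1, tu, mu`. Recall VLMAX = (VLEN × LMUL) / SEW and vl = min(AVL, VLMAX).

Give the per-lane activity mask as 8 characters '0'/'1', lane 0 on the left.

predicate = 11111000

lanes per group: 256·1/32 = 8
vl = min(AVL, VLMAX) = min(5, 8) = 5
bits (lane 0 leftmost): 11111000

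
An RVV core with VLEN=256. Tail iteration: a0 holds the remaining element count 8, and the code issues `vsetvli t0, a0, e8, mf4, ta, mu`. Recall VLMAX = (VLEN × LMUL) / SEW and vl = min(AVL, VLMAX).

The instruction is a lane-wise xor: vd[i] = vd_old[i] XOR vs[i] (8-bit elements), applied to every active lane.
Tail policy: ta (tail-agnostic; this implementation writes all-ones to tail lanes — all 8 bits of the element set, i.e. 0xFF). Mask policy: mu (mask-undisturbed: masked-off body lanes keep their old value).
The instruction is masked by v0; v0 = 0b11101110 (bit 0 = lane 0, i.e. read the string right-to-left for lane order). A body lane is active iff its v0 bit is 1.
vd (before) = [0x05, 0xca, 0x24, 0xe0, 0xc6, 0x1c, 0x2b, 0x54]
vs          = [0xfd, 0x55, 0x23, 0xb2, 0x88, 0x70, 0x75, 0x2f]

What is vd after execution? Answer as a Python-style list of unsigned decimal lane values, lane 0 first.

vd = [5, 159, 7, 82, 198, 108, 94, 123]

lanes per group: 256·1/4/8 = 8
AVL=8 ≤ VLMAX=8, so vl = 8
lane  0: mask-off/keep ⇒ 0x05
lane  1: xor(0xca,0x55) ⇒ 0x9f
lane  2: xor(0x24,0x23) ⇒ 0x07
lane  3: xor(0xe0,0xb2) ⇒ 0x52
lane  4: mask-off/keep ⇒ 0xc6
lane  5: xor(0x1c,0x70) ⇒ 0x6c
lane  6: xor(0x2b,0x75) ⇒ 0x5e
lane  7: xor(0x54,0x2f) ⇒ 0x7b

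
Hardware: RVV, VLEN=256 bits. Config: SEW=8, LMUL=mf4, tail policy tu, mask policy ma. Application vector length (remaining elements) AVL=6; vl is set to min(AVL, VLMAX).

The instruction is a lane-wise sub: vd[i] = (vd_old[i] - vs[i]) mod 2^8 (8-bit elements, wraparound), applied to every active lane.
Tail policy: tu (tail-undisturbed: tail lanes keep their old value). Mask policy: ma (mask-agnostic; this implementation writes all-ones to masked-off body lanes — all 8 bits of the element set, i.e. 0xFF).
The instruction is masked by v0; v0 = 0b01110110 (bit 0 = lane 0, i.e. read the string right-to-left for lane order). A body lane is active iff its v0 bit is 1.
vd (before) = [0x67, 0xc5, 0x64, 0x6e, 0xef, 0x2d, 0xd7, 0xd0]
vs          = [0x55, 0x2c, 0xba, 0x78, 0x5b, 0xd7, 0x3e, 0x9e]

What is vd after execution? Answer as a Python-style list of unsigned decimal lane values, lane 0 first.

vd = [255, 153, 170, 255, 148, 86, 215, 208]

VLMAX = VLEN×LMUL/SEW = 256×1/4/8 = 8
AVL=6 ≤ VLMAX=8, so vl = 6
  i=0: mask-off/ones → 255
  i=1: sub(0xc5,0x2c) → 153
  i=2: sub(0x64,0xba) → 170
  i=3: mask-off/ones → 255
  i=4: sub(0xef,0x5b) → 148
  i=5: sub(0x2d,0xd7) → 86
  i=6: tail/keep → 215
  i=7: tail/keep → 208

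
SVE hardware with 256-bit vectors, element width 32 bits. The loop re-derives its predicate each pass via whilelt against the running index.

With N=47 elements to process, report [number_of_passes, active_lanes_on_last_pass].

[iterations, last_vl] = [6, 7]

lane count: 256 div 32 = 8
47 elements at 8/iter → 6 passes, remainder 7 on the last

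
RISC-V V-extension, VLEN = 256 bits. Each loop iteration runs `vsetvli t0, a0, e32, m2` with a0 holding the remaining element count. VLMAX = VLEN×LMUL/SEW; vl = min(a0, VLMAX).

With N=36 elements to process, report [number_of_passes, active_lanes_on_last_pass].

[iterations, last_vl] = [3, 4]

VLMAX = VLEN×LMUL/SEW = 256×2/32 = 16
iterations = ceil(36/16) = 3; final-pass vl = 4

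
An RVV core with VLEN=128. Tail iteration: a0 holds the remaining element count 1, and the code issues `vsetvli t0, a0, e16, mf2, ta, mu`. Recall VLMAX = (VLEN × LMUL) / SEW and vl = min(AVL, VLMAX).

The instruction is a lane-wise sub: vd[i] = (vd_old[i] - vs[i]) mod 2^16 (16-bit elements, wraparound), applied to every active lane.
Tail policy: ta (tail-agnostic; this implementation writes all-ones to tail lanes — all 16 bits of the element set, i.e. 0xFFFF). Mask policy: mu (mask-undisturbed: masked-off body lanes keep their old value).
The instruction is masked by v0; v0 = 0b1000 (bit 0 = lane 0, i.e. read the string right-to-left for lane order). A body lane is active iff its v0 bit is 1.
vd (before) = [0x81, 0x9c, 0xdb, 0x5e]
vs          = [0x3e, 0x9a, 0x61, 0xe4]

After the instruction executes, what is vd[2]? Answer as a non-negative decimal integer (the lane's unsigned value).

VLMAX = (128 × 1/2) / 16 = 4 lanes
vl = min(AVL, VLMAX) = min(1, 4) = 1
lane  0: mask-off/keep ⇒ 0x81
lane  1: tail/ones ⇒ 0xffff
lane  2: tail/ones ⇒ 0xffff
lane  3: tail/ones ⇒ 0xffff

vd[2] = 65535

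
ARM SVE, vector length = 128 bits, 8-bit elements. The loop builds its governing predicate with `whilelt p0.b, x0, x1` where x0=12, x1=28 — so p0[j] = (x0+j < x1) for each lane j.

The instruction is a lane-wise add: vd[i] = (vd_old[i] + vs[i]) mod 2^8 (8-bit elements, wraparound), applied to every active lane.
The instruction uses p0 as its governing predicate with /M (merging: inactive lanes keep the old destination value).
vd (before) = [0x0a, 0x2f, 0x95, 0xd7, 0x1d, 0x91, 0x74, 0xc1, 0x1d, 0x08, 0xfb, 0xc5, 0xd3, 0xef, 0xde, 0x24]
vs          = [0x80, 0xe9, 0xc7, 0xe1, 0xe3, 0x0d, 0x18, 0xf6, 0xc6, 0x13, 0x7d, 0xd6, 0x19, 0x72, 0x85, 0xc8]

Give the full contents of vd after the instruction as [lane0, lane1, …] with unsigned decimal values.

lane count: 128 div 8 = 16
p0[j] = (12+j < 28); true for j=0..15 → 16 lanes set
lane  0: add(0x0a,0x80) ⇒ 0x8a
lane  1: add(0x2f,0xe9) ⇒ 0x18
lane  2: add(0x95,0xc7) ⇒ 0x5c
lane  3: add(0xd7,0xe1) ⇒ 0xb8
lane  4: add(0x1d,0xe3) ⇒ 0x00
lane  5: add(0x91,0x0d) ⇒ 0x9e
lane  6: add(0x74,0x18) ⇒ 0x8c
lane  7: add(0xc1,0xf6) ⇒ 0xb7
lane  8: add(0x1d,0xc6) ⇒ 0xe3
lane  9: add(0x08,0x13) ⇒ 0x1b
lane 10: add(0xfb,0x7d) ⇒ 0x78
lane 11: add(0xc5,0xd6) ⇒ 0x9b
lane 12: add(0xd3,0x19) ⇒ 0xec
lane 13: add(0xef,0x72) ⇒ 0x61
lane 14: add(0xde,0x85) ⇒ 0x63
lane 15: add(0x24,0xc8) ⇒ 0xec

vd = [138, 24, 92, 184, 0, 158, 140, 183, 227, 27, 120, 155, 236, 97, 99, 236]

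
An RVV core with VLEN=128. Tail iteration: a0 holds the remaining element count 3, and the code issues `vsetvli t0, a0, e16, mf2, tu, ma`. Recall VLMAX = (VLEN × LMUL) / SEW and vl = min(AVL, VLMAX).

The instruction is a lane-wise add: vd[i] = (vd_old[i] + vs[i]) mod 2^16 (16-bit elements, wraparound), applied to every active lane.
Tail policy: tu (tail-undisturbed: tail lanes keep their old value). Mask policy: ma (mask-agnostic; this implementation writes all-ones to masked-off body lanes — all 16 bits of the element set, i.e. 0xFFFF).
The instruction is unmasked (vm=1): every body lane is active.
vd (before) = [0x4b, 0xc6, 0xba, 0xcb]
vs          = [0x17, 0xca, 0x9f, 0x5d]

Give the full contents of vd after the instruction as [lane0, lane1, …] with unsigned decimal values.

vd = [98, 400, 345, 203]

VLMAX = VLEN×LMUL/SEW = 128×1/2/16 = 4
vl = min(AVL, VLMAX) = min(3, 4) = 3
[0] add(0x4b,0x17) = 0x62
[1] add(0xc6,0xca) = 0x190
[2] add(0xba,0x9f) = 0x159
[3] tail/keep = 0xcb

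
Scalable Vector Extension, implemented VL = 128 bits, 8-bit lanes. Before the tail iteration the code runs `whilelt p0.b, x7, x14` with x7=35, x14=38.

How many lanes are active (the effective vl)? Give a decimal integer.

128-bit reg / 8-bit elem → 16 lanes
whilelt: lane j active iff 35+j < 38 → j < 3 → 3 active

vl = 3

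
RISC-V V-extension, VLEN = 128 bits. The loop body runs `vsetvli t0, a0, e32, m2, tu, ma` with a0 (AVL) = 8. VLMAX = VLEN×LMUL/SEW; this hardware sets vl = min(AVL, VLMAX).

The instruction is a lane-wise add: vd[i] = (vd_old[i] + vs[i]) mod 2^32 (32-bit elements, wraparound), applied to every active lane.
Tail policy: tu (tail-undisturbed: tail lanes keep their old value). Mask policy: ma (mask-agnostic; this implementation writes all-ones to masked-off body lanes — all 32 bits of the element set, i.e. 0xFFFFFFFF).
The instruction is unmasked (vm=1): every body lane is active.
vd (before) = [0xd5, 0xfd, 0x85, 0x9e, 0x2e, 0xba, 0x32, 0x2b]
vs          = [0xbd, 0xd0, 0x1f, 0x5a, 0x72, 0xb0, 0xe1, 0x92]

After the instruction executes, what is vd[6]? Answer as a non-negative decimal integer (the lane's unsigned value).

vd[6] = 275

lanes per group: 128·2/32 = 8
vl = min(AVL, VLMAX) = min(8, 8) = 8
[0] add(0xd5,0xbd) = 0x192
[1] add(0xfd,0xd0) = 0x1cd
[2] add(0x85,0x1f) = 0xa4
[3] add(0x9e,0x5a) = 0xf8
[4] add(0x2e,0x72) = 0xa0
[5] add(0xba,0xb0) = 0x16a
[6] add(0x32,0xe1) = 0x113
[7] add(0x2b,0x92) = 0xbd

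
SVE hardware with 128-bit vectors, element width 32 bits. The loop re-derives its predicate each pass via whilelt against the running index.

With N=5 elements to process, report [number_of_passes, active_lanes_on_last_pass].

[iterations, last_vl] = [2, 1]

128-bit reg / 32-bit elem → 4 lanes
iterations = ceil(5/4) = 2; final-pass vl = 1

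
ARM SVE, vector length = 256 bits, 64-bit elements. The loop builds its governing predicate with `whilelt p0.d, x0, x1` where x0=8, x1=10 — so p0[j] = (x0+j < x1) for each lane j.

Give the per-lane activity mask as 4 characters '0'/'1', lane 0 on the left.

lane count: 256 div 64 = 4
p0[j] = (8+j < 10); true for j=0..1 → 2 lanes set
bits (lane 0 leftmost): 1100

predicate = 1100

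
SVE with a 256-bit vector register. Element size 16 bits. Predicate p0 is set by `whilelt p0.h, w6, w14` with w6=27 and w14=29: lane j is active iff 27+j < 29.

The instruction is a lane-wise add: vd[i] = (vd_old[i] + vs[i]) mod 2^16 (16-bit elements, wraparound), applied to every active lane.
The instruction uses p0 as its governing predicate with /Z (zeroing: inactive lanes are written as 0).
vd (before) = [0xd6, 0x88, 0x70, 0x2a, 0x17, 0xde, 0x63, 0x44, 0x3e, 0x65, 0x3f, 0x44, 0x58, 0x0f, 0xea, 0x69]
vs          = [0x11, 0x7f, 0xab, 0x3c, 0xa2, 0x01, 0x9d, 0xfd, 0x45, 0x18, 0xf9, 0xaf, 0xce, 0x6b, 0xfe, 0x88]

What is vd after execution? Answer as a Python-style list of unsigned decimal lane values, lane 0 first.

register lanes = 256/16 = 16
whilelt: lane j active iff 27+j < 29 → j < 2 → 2 active
[0] add(0xd6,0x11) = 0xe7
[1] add(0x88,0x7f) = 0x107
[2] tail/zero = 0x00
[3] tail/zero = 0x00
[4] tail/zero = 0x00
[5] tail/zero = 0x00
[6] tail/zero = 0x00
[7] tail/zero = 0x00
[8] tail/zero = 0x00
[9] tail/zero = 0x00
[10] tail/zero = 0x00
[11] tail/zero = 0x00
[12] tail/zero = 0x00
[13] tail/zero = 0x00
[14] tail/zero = 0x00
[15] tail/zero = 0x00

vd = [231, 263, 0, 0, 0, 0, 0, 0, 0, 0, 0, 0, 0, 0, 0, 0]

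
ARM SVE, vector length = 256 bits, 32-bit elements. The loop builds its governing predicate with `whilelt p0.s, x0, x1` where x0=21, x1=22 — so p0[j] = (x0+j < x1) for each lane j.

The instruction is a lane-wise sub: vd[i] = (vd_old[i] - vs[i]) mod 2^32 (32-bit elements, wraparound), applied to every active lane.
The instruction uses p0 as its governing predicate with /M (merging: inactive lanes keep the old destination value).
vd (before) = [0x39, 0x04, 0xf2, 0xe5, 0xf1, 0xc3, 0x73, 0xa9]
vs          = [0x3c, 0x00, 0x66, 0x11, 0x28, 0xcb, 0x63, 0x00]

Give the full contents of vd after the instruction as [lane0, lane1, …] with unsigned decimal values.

vd = [4294967293, 4, 242, 229, 241, 195, 115, 169]

lane count: 256 div 32 = 8
p0[j] = (21+j < 22); true for j=0..0 → 1 lanes set
lane  0: sub(0x39,0x3c) ⇒ 0xfffffffd
lane  1: tail/keep ⇒ 0x04
lane  2: tail/keep ⇒ 0xf2
lane  3: tail/keep ⇒ 0xe5
lane  4: tail/keep ⇒ 0xf1
lane  5: tail/keep ⇒ 0xc3
lane  6: tail/keep ⇒ 0x73
lane  7: tail/keep ⇒ 0xa9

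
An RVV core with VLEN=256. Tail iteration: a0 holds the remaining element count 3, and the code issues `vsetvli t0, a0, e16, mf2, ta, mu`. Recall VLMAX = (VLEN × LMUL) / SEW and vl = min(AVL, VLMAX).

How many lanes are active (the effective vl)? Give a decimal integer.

vl = 3

VLMAX = (256 × 1/2) / 16 = 8 lanes
vl ← min(3, 8) = 3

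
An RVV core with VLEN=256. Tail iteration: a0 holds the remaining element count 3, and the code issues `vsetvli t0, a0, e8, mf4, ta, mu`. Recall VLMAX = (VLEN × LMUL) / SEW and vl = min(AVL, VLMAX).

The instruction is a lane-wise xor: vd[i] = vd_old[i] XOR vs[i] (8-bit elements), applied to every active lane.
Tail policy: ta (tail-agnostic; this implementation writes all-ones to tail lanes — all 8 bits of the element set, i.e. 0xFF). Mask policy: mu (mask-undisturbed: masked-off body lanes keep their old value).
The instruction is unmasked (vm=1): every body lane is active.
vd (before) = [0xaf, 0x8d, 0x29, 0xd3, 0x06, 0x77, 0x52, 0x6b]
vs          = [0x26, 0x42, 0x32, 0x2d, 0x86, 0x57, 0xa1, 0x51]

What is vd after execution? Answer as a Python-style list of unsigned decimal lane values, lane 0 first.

lanes per group: 256·1/4/8 = 8
AVL=3 ≤ VLMAX=8, so vl = 3
[0] xor(0xaf,0x26) = 0x89
[1] xor(0x8d,0x42) = 0xcf
[2] xor(0x29,0x32) = 0x1b
[3] tail/ones = 0xff
[4] tail/ones = 0xff
[5] tail/ones = 0xff
[6] tail/ones = 0xff
[7] tail/ones = 0xff

vd = [137, 207, 27, 255, 255, 255, 255, 255]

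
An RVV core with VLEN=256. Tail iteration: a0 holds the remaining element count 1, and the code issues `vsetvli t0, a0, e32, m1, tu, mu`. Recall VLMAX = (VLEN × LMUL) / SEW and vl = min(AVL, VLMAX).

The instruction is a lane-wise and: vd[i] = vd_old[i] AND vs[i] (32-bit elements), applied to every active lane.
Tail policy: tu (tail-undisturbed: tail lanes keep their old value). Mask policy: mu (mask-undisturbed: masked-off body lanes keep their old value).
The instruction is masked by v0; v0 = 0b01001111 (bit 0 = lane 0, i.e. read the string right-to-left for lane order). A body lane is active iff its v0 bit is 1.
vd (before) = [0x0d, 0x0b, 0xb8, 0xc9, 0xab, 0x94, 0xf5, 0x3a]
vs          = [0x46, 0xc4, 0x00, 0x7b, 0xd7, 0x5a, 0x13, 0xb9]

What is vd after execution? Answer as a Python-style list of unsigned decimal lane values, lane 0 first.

vd = [4, 11, 184, 201, 171, 148, 245, 58]

lanes per group: 256·1/32 = 8
AVL=1 ≤ VLMAX=8, so vl = 1
lane  0: and(0x0d,0x46) ⇒ 0x04
lane  1: tail/keep ⇒ 0x0b
lane  2: tail/keep ⇒ 0xb8
lane  3: tail/keep ⇒ 0xc9
lane  4: tail/keep ⇒ 0xab
lane  5: tail/keep ⇒ 0x94
lane  6: tail/keep ⇒ 0xf5
lane  7: tail/keep ⇒ 0x3a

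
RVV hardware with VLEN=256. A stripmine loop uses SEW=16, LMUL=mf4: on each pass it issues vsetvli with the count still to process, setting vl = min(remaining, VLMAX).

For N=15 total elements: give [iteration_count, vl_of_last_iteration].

[iterations, last_vl] = [4, 3]

VLMAX = (256 × 1/4) / 16 = 4 lanes
N=15: ⌈15/4⌉ = 4 iters; last vl = 15 − 3×4 = 3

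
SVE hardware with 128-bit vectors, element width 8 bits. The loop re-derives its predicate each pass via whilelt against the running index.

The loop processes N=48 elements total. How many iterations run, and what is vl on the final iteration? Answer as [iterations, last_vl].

[iterations, last_vl] = [3, 16]

lane count: 128 div 8 = 16
48 elements at 16/iter → 3 passes, remainder 16 on the last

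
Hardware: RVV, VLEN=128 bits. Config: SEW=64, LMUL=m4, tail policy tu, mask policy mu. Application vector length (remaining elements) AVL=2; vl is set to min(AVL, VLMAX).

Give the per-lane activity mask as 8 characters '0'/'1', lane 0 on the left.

VLMAX = VLEN×LMUL/SEW = 128×4/64 = 8
vl ← min(2, 8) = 2
bits (lane 0 leftmost): 11000000

predicate = 11000000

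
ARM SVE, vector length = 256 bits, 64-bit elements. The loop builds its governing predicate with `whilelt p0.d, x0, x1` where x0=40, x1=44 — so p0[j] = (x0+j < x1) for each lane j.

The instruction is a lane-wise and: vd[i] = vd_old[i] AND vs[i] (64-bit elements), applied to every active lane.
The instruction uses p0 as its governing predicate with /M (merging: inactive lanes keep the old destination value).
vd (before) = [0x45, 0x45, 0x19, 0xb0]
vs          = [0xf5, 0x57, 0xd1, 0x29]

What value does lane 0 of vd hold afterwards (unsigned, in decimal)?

vd[0] = 69

lane count: 256 div 64 = 4
active while 40+j < 44, i.e. j ∈ [0,4) capped at 4 ⇒ 4
vd[0] and(0x45,0xf5) -> 0x45
vd[1] and(0x45,0x57) -> 0x45
vd[2] and(0x19,0xd1) -> 0x11
vd[3] and(0xb0,0x29) -> 0x20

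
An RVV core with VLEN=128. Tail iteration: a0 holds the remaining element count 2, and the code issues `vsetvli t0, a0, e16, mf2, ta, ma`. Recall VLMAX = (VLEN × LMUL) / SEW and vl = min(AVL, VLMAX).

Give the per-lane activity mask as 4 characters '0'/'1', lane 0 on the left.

predicate = 1100

VLMAX = (128 × 1/2) / 16 = 4 lanes
AVL=2 ≤ VLMAX=4, so vl = 2
bits (lane 0 leftmost): 1100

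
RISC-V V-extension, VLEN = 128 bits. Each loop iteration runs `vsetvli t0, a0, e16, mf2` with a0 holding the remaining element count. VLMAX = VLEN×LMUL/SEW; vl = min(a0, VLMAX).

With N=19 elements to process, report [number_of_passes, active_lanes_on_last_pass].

VLMAX = (128 × 1/2) / 16 = 4 lanes
19 elements at 4/iter → 5 passes, remainder 3 on the last

[iterations, last_vl] = [5, 3]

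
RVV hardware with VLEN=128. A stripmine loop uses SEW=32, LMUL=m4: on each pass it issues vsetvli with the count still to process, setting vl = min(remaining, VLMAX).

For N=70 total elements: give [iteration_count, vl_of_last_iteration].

[iterations, last_vl] = [5, 6]

VLMAX = VLEN×LMUL/SEW = 128×4/32 = 16
N=70: ⌈70/16⌉ = 5 iters; last vl = 70 − 4×16 = 6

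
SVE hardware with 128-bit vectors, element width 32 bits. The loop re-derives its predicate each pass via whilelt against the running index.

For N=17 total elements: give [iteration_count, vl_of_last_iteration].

[iterations, last_vl] = [5, 1]

lane count: 128 div 32 = 4
N=17: ⌈17/4⌉ = 5 iters; last vl = 17 − 4×4 = 1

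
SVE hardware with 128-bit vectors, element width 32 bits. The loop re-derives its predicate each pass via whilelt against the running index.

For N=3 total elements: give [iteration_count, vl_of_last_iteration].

[iterations, last_vl] = [1, 3]

128-bit reg / 32-bit elem → 4 lanes
N=3: ⌈3/4⌉ = 1 iters; last vl = 3 − 0×4 = 3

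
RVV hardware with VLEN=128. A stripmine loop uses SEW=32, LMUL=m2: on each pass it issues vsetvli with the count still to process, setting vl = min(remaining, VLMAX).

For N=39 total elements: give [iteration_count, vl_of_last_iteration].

lanes per group: 128·2/32 = 8
N=39: ⌈39/8⌉ = 5 iters; last vl = 39 − 4×8 = 7

[iterations, last_vl] = [5, 7]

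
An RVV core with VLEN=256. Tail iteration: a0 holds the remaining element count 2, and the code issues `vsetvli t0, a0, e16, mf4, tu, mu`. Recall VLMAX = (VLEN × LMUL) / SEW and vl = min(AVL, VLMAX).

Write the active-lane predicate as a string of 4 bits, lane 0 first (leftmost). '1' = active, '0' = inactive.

VLMAX = (256 × 1/4) / 16 = 4 lanes
vl = min(AVL, VLMAX) = min(2, 4) = 2
bits (lane 0 leftmost): 1100

predicate = 1100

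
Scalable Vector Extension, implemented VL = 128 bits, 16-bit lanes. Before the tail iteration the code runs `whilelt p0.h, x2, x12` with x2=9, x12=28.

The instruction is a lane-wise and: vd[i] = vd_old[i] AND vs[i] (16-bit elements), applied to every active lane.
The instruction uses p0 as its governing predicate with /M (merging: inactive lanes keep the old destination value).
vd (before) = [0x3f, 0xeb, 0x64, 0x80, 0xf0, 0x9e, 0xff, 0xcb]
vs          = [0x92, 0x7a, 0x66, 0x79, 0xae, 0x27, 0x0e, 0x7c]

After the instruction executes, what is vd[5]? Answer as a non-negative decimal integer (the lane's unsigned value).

vd[5] = 6

register lanes = 128/16 = 8
active while 9+j < 28, i.e. j ∈ [0,19) capped at 8 ⇒ 8
  i=0: and(0x3f,0x92) → 18
  i=1: and(0xeb,0x7a) → 106
  i=2: and(0x64,0x66) → 100
  i=3: and(0x80,0x79) → 0
  i=4: and(0xf0,0xae) → 160
  i=5: and(0x9e,0x27) → 6
  i=6: and(0xff,0x0e) → 14
  i=7: and(0xcb,0x7c) → 72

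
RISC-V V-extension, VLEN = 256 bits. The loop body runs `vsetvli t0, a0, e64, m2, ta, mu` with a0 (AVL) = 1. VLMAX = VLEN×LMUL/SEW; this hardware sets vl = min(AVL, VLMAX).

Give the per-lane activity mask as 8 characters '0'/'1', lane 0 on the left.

predicate = 10000000

VLMAX = VLEN×LMUL/SEW = 256×2/64 = 8
AVL=1 ≤ VLMAX=8, so vl = 1
bits (lane 0 leftmost): 10000000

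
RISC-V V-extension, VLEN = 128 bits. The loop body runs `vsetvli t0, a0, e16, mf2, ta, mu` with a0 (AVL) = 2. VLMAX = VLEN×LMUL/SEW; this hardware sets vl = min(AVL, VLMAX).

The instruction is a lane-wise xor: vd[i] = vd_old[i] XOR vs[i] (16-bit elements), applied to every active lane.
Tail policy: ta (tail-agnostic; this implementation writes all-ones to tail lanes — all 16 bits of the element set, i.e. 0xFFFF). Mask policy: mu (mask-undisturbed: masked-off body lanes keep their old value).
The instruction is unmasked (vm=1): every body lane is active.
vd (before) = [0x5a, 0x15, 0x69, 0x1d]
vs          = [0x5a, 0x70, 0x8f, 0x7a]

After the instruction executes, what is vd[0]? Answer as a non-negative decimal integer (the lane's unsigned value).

vd[0] = 0

VLMAX = VLEN×LMUL/SEW = 128×1/2/16 = 4
vl = min(AVL, VLMAX) = min(2, 4) = 2
  i=0: xor(0x5a,0x5a) → 0
  i=1: xor(0x15,0x70) → 101
  i=2: tail/ones → 65535
  i=3: tail/ones → 65535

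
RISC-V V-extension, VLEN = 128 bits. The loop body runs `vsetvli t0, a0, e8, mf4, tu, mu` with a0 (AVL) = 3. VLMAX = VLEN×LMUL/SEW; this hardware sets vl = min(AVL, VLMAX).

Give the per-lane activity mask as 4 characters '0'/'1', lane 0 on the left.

lanes per group: 128·1/4/8 = 4
vl = min(AVL, VLMAX) = min(3, 4) = 3
bits (lane 0 leftmost): 1110

predicate = 1110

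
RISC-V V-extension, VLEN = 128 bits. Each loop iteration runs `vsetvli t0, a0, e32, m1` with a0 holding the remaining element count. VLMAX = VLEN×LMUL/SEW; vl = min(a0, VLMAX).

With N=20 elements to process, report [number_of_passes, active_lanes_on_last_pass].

lanes per group: 128·1/32 = 4
iterations = ceil(20/4) = 5; final-pass vl = 4

[iterations, last_vl] = [5, 4]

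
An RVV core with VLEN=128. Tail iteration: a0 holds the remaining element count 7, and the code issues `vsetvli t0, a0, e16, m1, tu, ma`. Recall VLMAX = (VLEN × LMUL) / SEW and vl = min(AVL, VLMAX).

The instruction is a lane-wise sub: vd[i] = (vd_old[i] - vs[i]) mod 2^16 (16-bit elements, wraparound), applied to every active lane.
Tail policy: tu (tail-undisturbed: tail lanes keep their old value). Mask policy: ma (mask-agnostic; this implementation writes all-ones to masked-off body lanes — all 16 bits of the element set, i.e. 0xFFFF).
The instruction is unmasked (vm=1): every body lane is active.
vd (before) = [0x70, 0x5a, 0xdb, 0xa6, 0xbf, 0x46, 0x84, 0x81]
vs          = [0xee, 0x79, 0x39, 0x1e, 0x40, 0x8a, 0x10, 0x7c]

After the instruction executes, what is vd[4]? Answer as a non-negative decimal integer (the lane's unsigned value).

vd[4] = 127

lanes per group: 128·1/16 = 8
vl ← min(7, 8) = 7
[0] sub(0x70,0xee) = 0xff82
[1] sub(0x5a,0x79) = 0xffe1
[2] sub(0xdb,0x39) = 0xa2
[3] sub(0xa6,0x1e) = 0x88
[4] sub(0xbf,0x40) = 0x7f
[5] sub(0x46,0x8a) = 0xffbc
[6] sub(0x84,0x10) = 0x74
[7] tail/keep = 0x81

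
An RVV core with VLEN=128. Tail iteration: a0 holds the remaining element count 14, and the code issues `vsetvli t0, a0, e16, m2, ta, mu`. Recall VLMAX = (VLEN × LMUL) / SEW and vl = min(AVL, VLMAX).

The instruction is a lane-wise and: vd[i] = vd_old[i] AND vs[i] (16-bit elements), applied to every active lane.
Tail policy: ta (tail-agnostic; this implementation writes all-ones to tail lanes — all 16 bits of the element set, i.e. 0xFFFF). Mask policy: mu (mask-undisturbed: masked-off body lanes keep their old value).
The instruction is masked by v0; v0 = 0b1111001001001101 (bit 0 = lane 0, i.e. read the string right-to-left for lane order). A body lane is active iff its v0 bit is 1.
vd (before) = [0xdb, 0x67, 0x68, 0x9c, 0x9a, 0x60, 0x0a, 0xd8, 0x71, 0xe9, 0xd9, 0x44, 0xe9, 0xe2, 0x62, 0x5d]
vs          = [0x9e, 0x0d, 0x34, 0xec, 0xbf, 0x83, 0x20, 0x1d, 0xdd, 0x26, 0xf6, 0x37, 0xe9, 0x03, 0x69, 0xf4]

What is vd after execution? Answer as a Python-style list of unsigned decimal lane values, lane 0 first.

vd = [154, 103, 32, 140, 154, 96, 0, 216, 113, 32, 217, 68, 233, 2, 65535, 65535]

lanes per group: 128·2/16 = 16
vl ← min(14, 16) = 14
vd[0] and(0xdb,0x9e) -> 0x9a
vd[1] mask-off/keep -> 0x67
vd[2] and(0x68,0x34) -> 0x20
vd[3] and(0x9c,0xec) -> 0x8c
vd[4] mask-off/keep -> 0x9a
vd[5] mask-off/keep -> 0x60
vd[6] and(0x0a,0x20) -> 0x00
vd[7] mask-off/keep -> 0xd8
vd[8] mask-off/keep -> 0x71
vd[9] and(0xe9,0x26) -> 0x20
vd[10] mask-off/keep -> 0xd9
vd[11] mask-off/keep -> 0x44
vd[12] and(0xe9,0xe9) -> 0xe9
vd[13] and(0xe2,0x03) -> 0x02
vd[14] tail/ones -> 0xffff
vd[15] tail/ones -> 0xffff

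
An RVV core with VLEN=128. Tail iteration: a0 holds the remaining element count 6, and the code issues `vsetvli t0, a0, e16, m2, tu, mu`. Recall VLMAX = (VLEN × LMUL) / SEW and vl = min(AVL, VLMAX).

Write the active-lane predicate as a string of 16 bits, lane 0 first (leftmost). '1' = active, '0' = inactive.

predicate = 1111110000000000

VLMAX = VLEN×LMUL/SEW = 128×2/16 = 16
vl ← min(6, 16) = 6
bits (lane 0 leftmost): 1111110000000000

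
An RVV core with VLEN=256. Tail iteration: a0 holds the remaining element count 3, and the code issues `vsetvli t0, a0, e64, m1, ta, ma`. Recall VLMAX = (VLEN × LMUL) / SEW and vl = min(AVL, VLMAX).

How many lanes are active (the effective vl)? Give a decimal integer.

VLMAX = (256 × 1) / 64 = 4 lanes
vl ← min(3, 4) = 3

vl = 3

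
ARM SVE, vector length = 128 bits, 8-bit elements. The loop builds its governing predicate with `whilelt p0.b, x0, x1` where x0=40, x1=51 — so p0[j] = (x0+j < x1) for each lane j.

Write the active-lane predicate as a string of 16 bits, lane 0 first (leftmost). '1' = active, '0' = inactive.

predicate = 1111111111100000

lane count: 128 div 8 = 16
p0[j] = (40+j < 51); true for j=0..10 → 11 lanes set
bits (lane 0 leftmost): 1111111111100000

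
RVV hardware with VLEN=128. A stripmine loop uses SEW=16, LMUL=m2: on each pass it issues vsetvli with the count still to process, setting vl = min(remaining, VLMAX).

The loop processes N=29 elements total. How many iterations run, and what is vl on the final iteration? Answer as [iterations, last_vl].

VLMAX = (128 × 2) / 16 = 16 lanes
29 elements at 16/iter → 2 passes, remainder 13 on the last

[iterations, last_vl] = [2, 13]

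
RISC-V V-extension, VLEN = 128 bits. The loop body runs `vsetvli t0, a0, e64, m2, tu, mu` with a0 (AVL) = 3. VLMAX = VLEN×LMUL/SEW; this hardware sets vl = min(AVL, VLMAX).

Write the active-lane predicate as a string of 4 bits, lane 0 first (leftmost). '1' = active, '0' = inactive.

predicate = 1110

VLMAX = (128 × 2) / 64 = 4 lanes
vl = min(AVL, VLMAX) = min(3, 4) = 3
bits (lane 0 leftmost): 1110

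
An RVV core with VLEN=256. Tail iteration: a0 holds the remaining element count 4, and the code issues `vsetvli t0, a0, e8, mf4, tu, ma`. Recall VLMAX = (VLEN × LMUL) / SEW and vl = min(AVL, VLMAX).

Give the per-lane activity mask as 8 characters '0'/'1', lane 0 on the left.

VLMAX = VLEN×LMUL/SEW = 256×1/4/8 = 8
vl = min(AVL, VLMAX) = min(4, 8) = 4
bits (lane 0 leftmost): 11110000

predicate = 11110000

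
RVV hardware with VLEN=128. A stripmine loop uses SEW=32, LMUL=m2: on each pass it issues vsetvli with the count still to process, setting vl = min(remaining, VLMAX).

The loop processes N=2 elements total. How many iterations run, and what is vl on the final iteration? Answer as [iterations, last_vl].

[iterations, last_vl] = [1, 2]

lanes per group: 128·2/32 = 8
2 elements at 8/iter → 1 passes, remainder 2 on the last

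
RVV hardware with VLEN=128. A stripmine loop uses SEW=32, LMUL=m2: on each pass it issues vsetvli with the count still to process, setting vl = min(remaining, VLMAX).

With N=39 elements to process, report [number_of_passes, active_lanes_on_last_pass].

[iterations, last_vl] = [5, 7]

VLMAX = VLEN×LMUL/SEW = 128×2/32 = 8
N=39: ⌈39/8⌉ = 5 iters; last vl = 39 − 4×8 = 7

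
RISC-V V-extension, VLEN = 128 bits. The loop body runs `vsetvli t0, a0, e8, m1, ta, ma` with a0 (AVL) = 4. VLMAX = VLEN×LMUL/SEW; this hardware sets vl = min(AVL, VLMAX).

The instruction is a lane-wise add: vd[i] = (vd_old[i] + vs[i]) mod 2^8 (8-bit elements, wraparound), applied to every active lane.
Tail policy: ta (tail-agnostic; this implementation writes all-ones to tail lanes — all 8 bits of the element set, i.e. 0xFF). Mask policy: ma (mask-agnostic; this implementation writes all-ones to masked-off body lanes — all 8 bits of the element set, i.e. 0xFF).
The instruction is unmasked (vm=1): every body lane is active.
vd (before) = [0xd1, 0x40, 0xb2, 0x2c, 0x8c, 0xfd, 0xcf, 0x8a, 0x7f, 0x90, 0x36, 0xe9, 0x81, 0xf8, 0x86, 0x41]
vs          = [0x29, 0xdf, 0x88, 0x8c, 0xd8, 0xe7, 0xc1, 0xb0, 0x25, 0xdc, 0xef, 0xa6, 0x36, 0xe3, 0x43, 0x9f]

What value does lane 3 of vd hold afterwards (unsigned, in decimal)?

vd[3] = 184

lanes per group: 128·1/8 = 16
vl = min(AVL, VLMAX) = min(4, 16) = 4
vd[0] add(0xd1,0x29) -> 0xfa
vd[1] add(0x40,0xdf) -> 0x1f
vd[2] add(0xb2,0x88) -> 0x3a
vd[3] add(0x2c,0x8c) -> 0xb8
vd[4] tail/ones -> 0xff
vd[5] tail/ones -> 0xff
vd[6] tail/ones -> 0xff
vd[7] tail/ones -> 0xff
vd[8] tail/ones -> 0xff
vd[9] tail/ones -> 0xff
vd[10] tail/ones -> 0xff
vd[11] tail/ones -> 0xff
vd[12] tail/ones -> 0xff
vd[13] tail/ones -> 0xff
vd[14] tail/ones -> 0xff
vd[15] tail/ones -> 0xff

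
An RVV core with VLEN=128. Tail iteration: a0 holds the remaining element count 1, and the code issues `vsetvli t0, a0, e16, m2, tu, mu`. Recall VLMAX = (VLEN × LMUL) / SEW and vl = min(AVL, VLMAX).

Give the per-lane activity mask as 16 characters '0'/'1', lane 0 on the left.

predicate = 1000000000000000

VLMAX = (128 × 2) / 16 = 16 lanes
vl = min(AVL, VLMAX) = min(1, 16) = 1
bits (lane 0 leftmost): 1000000000000000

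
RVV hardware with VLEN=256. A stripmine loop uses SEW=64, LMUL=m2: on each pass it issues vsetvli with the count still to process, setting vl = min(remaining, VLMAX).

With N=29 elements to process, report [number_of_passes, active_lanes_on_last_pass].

VLMAX = VLEN×LMUL/SEW = 256×2/64 = 8
N=29: ⌈29/8⌉ = 4 iters; last vl = 29 − 3×8 = 5

[iterations, last_vl] = [4, 5]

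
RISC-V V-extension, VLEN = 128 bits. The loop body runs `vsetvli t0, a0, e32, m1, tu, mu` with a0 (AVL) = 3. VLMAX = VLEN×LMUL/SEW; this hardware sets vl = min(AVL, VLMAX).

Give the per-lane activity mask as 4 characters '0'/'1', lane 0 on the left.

predicate = 1110

lanes per group: 128·1/32 = 4
AVL=3 ≤ VLMAX=4, so vl = 3
bits (lane 0 leftmost): 1110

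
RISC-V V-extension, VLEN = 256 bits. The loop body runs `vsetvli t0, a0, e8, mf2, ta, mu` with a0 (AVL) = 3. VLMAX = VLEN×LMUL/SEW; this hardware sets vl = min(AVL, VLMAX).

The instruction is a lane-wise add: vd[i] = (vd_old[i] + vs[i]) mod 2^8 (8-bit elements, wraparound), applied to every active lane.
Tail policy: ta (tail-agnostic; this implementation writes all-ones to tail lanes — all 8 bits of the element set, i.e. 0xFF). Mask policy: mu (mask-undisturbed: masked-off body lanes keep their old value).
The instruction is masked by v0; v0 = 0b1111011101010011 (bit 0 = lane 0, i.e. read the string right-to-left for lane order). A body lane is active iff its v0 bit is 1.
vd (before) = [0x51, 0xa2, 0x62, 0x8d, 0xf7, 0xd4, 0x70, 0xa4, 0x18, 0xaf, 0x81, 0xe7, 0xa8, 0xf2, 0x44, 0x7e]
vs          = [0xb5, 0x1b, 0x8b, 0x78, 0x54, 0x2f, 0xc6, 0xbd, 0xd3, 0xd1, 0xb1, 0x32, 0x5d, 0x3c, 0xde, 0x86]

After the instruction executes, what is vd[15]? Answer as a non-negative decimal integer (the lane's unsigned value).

VLMAX = (256 × 1/2) / 8 = 16 lanes
vl ← min(3, 16) = 3
vd[0] add(0x51,0xb5) -> 0x06
vd[1] add(0xa2,0x1b) -> 0xbd
vd[2] mask-off/keep -> 0x62
vd[3] tail/ones -> 0xff
vd[4] tail/ones -> 0xff
vd[5] tail/ones -> 0xff
vd[6] tail/ones -> 0xff
vd[7] tail/ones -> 0xff
vd[8] tail/ones -> 0xff
vd[9] tail/ones -> 0xff
vd[10] tail/ones -> 0xff
vd[11] tail/ones -> 0xff
vd[12] tail/ones -> 0xff
vd[13] tail/ones -> 0xff
vd[14] tail/ones -> 0xff
vd[15] tail/ones -> 0xff

vd[15] = 255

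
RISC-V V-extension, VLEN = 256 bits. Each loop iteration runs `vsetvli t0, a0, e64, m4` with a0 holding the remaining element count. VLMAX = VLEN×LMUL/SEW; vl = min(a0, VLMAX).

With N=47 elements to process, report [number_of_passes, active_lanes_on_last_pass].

VLMAX = VLEN×LMUL/SEW = 256×4/64 = 16
iterations = ceil(47/16) = 3; final-pass vl = 15

[iterations, last_vl] = [3, 15]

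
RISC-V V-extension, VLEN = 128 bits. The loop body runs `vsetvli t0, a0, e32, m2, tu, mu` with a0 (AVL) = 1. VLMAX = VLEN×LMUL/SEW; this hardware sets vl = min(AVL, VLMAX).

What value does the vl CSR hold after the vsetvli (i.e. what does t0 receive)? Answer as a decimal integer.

vl = 1

lanes per group: 128·2/32 = 8
AVL=1 ≤ VLMAX=8, so vl = 1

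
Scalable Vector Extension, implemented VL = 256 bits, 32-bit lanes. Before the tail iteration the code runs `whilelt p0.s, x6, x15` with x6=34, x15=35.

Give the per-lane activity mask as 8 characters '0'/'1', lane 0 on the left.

lane count: 256 div 32 = 8
p0[j] = (34+j < 35); true for j=0..0 → 1 lanes set
bits (lane 0 leftmost): 10000000

predicate = 10000000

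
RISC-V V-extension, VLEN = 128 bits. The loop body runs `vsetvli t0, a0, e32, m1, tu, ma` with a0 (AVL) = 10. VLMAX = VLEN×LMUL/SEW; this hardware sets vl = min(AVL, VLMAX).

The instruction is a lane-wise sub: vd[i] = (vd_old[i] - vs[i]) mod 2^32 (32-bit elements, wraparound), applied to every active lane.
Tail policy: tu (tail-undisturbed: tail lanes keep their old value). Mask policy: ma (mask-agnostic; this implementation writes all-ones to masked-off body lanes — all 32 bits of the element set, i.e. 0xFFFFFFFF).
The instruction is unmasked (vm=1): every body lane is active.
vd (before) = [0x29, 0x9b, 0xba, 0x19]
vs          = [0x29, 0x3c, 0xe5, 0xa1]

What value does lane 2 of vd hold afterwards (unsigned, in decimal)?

vd[2] = 4294967253

VLMAX = (128 × 1) / 32 = 4 lanes
vl ← min(10, 4) = 4
[0] sub(0x29,0x29) = 0x00
[1] sub(0x9b,0x3c) = 0x5f
[2] sub(0xba,0xe5) = 0xffffffd5
[3] sub(0x19,0xa1) = 0xffffff78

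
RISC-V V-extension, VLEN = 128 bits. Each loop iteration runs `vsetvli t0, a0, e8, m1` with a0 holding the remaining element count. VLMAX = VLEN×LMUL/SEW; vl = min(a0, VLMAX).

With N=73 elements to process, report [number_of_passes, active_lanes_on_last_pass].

[iterations, last_vl] = [5, 9]

VLMAX = (128 × 1) / 8 = 16 lanes
iterations = ceil(73/16) = 5; final-pass vl = 9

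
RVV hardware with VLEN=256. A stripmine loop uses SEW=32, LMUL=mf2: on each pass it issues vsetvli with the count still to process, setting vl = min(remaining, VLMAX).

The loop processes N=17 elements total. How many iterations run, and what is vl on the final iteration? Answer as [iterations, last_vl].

VLMAX = (256 × 1/2) / 32 = 4 lanes
N=17: ⌈17/4⌉ = 5 iters; last vl = 17 − 4×4 = 1

[iterations, last_vl] = [5, 1]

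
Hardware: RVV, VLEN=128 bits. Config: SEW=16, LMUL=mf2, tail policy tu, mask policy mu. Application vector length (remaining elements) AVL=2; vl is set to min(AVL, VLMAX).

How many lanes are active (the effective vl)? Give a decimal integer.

lanes per group: 128·1/2/16 = 4
vl ← min(2, 4) = 2

vl = 2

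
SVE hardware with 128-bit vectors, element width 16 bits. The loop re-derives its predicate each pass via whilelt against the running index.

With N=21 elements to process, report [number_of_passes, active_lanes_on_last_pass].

128-bit reg / 16-bit elem → 8 lanes
21 elements at 8/iter → 3 passes, remainder 5 on the last

[iterations, last_vl] = [3, 5]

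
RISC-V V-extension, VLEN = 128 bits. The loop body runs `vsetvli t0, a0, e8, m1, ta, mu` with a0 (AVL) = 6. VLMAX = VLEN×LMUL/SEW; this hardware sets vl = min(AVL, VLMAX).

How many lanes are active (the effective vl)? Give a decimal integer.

vl = 6

VLMAX = VLEN×LMUL/SEW = 128×1/8 = 16
vl ← min(6, 16) = 6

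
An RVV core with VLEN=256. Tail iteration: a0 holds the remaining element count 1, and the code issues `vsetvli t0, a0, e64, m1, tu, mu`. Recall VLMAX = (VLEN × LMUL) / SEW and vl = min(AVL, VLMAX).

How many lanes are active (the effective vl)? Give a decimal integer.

vl = 1

VLMAX = VLEN×LMUL/SEW = 256×1/64 = 4
vl = min(AVL, VLMAX) = min(1, 4) = 1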